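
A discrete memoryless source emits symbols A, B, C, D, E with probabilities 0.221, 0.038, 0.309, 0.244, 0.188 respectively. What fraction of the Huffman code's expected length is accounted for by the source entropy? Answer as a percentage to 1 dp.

Entropy H = −Σ p log₂ p ≈ 2.1340 bits.
Huffman merges: 19/500+47/250→113/500; 221/1000+113/500→447/1000; 61/250+309/1000→553/1000; 447/1000+553/1000→1. L = 1113/500 ≈ 2.2260.
Efficiency = H/L = 2.1340/2.2260 = 95.9%.

95.9%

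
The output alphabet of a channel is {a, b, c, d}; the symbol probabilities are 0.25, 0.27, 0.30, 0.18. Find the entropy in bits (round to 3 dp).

H = −Σ pᵢ log₂ pᵢ.
−0.25·log₂(0.25) = 0.5000
−0.27·log₂(0.27) = 0.5100
−0.30·log₂(0.30) = 0.5211
−0.18·log₂(0.18) = 0.4453
Sum ≈ 1.9764 → 1.976 bits.

1.976 bits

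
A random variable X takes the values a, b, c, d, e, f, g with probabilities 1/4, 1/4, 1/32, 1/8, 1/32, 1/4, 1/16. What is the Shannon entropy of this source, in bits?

2.4375 bits

Each probability is a power of 1/2, so log₂(1/p) is an integer.
H = Σ p·log₂(1/p) = 1/4·2 + 1/4·2 + 1/32·5 + 1/8·3 + 1/32·5 + 1/4·2 + 1/16·4 = 2.4375 bits.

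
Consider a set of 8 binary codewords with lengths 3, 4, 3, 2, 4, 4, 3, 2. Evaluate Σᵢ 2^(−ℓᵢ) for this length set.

1.0625

With common denominator 2^4 = 16: Σ 2^(−ℓᵢ) = 2/16 + 1/16 + 2/16 + 4/16 + 1/16 + 1/16 + 2/16 + 4/16 = 17/16 = 1.0625.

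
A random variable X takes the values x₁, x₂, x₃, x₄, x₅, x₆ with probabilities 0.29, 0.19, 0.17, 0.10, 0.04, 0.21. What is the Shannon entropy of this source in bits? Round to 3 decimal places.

2.398 bits

H = −Σ pᵢ log₂ pᵢ.
−0.29·log₂(0.29) = 0.5179
−0.19·log₂(0.19) = 0.4552
−0.17·log₂(0.17) = 0.4346
−0.10·log₂(0.10) = 0.3322
−0.04·log₂(0.04) = 0.1858
−0.21·log₂(0.21) = 0.4728
Sum ≈ 2.3985 → 2.398 bits.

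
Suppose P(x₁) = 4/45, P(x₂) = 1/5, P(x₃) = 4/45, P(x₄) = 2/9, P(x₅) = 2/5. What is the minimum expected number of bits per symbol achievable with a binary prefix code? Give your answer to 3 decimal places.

2.156 bits/symbol

Repeatedly combine the two least-probable nodes; the expected code length is the sum of the merged weights.
merge 4/45 + 4/45 → 8/45
merge 8/45 + 1/5 → 17/45
merge 2/9 + 17/45 → 3/5
merge 2/5 + 3/5 → 1
L = 8/45 + 17/45 + 3/5 + 1 = 97/45 ≈ 2.156 bits/symbol.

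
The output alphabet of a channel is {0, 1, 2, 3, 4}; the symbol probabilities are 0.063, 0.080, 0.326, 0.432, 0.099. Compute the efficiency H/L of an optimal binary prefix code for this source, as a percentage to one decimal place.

98.5%

Entropy H = −Σ p log₂ p ≈ 1.9234 bits.
Huffman merges: 63/1000+2/25→143/1000; 99/1000+143/1000→121/500; 121/500+163/500→71/125; 54/125+71/125→1. L = 1953/1000 ≈ 1.9530.
Efficiency = H/L = 1.9234/1.9530 = 98.5%.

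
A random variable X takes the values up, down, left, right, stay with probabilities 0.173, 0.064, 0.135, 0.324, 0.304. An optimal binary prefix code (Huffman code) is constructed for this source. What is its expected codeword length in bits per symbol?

2.199 bits/symbol

Repeatedly combine the two least-probable nodes; the expected code length is the sum of the merged weights.
merge 8/125 + 27/200 → 199/1000
merge 173/1000 + 199/1000 → 93/250
merge 38/125 + 81/250 → 157/250
merge 93/250 + 157/250 → 1
L = 199/1000 + 93/250 + 157/250 + 1 = 2199/1000 = 2.199 bits/symbol.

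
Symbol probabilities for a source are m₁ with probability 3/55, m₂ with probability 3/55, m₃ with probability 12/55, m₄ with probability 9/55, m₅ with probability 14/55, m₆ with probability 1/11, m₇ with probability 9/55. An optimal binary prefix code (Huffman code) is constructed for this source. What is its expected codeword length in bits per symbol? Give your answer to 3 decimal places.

Repeatedly combine the two least-probable nodes; the expected code length is the sum of the merged weights.
merge 3/55 + 3/55 → 6/55
merge 1/11 + 6/55 → 1/5
merge 9/55 + 9/55 → 18/55
merge 1/5 + 12/55 → 23/55
merge 14/55 + 18/55 → 32/55
merge 23/55 + 32/55 → 1
L = 6/55 + 1/5 + 18/55 + 23/55 + 32/55 + 1 = 29/11 ≈ 2.636 bits/symbol.

2.636 bits/symbol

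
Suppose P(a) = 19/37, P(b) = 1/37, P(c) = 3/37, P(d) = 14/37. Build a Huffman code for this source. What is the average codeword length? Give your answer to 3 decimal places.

Repeatedly combine the two least-probable nodes; the expected code length is the sum of the merged weights.
merge 1/37 + 3/37 → 4/37
merge 4/37 + 14/37 → 18/37
merge 18/37 + 19/37 → 1
L = 4/37 + 18/37 + 1 = 59/37 ≈ 1.595 bits/symbol.

1.595 bits/symbol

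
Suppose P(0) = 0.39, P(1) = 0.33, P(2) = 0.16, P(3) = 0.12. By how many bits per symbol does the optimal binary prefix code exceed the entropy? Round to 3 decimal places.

Entropy H = −Σ p log₂ p ≈ 1.8477 bits.
Huffman merges: 3/25+4/25→7/25; 7/25+33/100→61/100; 39/100+61/100→1. L = 189/100 ≈ 1.8900.
L − H = 1.8900 − 1.8477 = 0.042 bits.

0.042 bits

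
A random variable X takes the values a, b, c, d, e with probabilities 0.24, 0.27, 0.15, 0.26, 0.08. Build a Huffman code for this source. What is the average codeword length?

Repeatedly combine the two least-probable nodes; the expected code length is the sum of the merged weights.
merge 2/25 + 3/20 → 23/100
merge 23/100 + 6/25 → 47/100
merge 13/50 + 27/100 → 53/100
merge 47/100 + 53/100 → 1
L = 23/100 + 47/100 + 53/100 + 1 = 223/100 = 2.23 bits/symbol.

2.23 bits/symbol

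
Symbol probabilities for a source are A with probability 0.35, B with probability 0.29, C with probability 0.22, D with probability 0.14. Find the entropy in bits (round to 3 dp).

H = −Σ pᵢ log₂ pᵢ.
−0.35·log₂(0.35) = 0.5301
−0.29·log₂(0.29) = 0.5179
−0.22·log₂(0.22) = 0.4806
−0.14·log₂(0.14) = 0.3971
Sum ≈ 1.9257 → 1.926 bits.

1.926 bits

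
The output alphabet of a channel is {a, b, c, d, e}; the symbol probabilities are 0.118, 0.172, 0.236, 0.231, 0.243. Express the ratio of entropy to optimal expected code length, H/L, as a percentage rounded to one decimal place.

Entropy H = −Σ p log₂ p ≈ 2.2765 bits.
Huffman merges: 59/500+43/250→29/100; 231/1000+59/250→467/1000; 243/1000+29/100→533/1000; 467/1000+533/1000→1. L = 229/100 ≈ 2.2900.
Efficiency = H/L = 2.2765/2.2900 = 99.4%.

99.4%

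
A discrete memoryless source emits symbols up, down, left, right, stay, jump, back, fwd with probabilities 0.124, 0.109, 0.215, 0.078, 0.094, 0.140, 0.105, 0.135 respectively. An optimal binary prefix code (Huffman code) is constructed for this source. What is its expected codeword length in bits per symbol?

2.957 bits/symbol

Repeatedly combine the two least-probable nodes; the expected code length is the sum of the merged weights.
merge 39/500 + 47/500 → 43/250
merge 21/200 + 109/1000 → 107/500
merge 31/250 + 27/200 → 259/1000
merge 7/50 + 43/250 → 39/125
merge 107/500 + 43/200 → 429/1000
merge 259/1000 + 39/125 → 571/1000
merge 429/1000 + 571/1000 → 1
L = 43/250 + 107/500 + 259/1000 + 39/125 + 429/1000 + 571/1000 + 1 = 2957/1000 = 2.957 bits/symbol.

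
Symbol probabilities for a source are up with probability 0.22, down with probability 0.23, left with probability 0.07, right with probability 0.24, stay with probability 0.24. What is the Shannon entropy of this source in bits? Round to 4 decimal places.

H = −Σ pᵢ log₂ pᵢ.
−0.22·log₂(0.22) = 0.4806
−0.23·log₂(0.23) = 0.4877
−0.07·log₂(0.07) = 0.2686
−0.24·log₂(0.24) = 0.4941
−0.24·log₂(0.24) = 0.4941
Sum ≈ 2.2251 → 2.2251 bits.

2.2251 bits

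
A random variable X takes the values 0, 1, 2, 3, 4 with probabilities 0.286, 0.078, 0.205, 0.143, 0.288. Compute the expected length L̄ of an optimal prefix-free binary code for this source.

2.221 bits/symbol

Repeatedly combine the two least-probable nodes; the expected code length is the sum of the merged weights.
merge 39/500 + 143/1000 → 221/1000
merge 41/200 + 221/1000 → 213/500
merge 143/500 + 36/125 → 287/500
merge 213/500 + 287/500 → 1
L = 221/1000 + 213/500 + 287/500 + 1 = 2221/1000 = 2.221 bits/symbol.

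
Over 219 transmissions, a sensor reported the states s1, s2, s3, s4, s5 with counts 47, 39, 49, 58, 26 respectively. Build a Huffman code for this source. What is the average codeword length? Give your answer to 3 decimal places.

2.297 bits/symbol

Probabilities are the counts divided by 219.
Repeatedly combine the two least-probable nodes; the expected code length is the sum of the merged weights.
merge 26/219 + 13/73 → 65/219
merge 47/219 + 49/219 → 32/73
merge 58/219 + 65/219 → 41/73
merge 32/73 + 41/73 → 1
L = 65/219 + 32/73 + 41/73 + 1 = 503/219 ≈ 2.297 bits/symbol.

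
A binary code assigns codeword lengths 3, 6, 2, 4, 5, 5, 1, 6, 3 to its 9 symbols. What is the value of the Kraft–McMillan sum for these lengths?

With common denominator 2^6 = 64: Σ 2^(−ℓᵢ) = 8/64 + 1/64 + 16/64 + 4/64 + 2/64 + 2/64 + 32/64 + 1/64 + 8/64 = 74/64 = 1.15625.

1.15625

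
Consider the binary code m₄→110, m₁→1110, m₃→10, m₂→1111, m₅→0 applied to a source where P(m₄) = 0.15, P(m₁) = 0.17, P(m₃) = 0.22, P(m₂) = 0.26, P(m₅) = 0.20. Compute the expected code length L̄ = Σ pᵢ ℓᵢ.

L̄ = Σ pᵢ·ℓᵢ = 0.15·3 + 0.17·4 + 0.22·2 + 0.26·4 + 0.20·1 = 2.81 bits/symbol.

2.81 bits/symbol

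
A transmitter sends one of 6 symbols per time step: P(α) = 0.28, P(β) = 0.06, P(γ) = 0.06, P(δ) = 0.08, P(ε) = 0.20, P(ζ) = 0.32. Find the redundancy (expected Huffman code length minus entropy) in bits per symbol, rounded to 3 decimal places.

0.037 bits

Entropy H = −Σ p log₂ p ≈ 2.2832 bits.
Huffman merges: 3/50+3/50→3/25; 2/25+3/25→1/5; 1/5+1/5→2/5; 7/25+8/25→3/5; 2/5+3/5→1. L = 58/25 ≈ 2.3200.
L − H = 2.3200 − 2.2832 = 0.037 bits.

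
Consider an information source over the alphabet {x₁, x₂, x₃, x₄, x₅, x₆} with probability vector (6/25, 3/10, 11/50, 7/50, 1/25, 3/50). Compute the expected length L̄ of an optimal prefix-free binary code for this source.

2.34 bits/symbol

Repeatedly combine the two least-probable nodes; the expected code length is the sum of the merged weights.
merge 1/25 + 3/50 → 1/10
merge 1/10 + 7/50 → 6/25
merge 11/50 + 6/25 → 23/50
merge 6/25 + 3/10 → 27/50
merge 23/50 + 27/50 → 1
L = 1/10 + 6/25 + 23/50 + 27/50 + 1 = 117/50 = 2.34 bits/symbol.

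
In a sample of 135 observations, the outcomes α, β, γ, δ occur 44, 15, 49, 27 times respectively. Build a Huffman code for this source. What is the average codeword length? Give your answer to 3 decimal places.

Probabilities are the counts divided by 135.
Repeatedly combine the two least-probable nodes; the expected code length is the sum of the merged weights.
merge 1/9 + 1/5 → 14/45
merge 14/45 + 44/135 → 86/135
merge 49/135 + 86/135 → 1
L = 14/45 + 86/135 + 1 = 263/135 ≈ 1.948 bits/symbol.

1.948 bits/symbol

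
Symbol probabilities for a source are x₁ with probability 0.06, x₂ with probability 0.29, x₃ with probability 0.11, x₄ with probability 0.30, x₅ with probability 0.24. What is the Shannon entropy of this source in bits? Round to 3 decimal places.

H = −Σ pᵢ log₂ pᵢ.
−0.06·log₂(0.06) = 0.2435
−0.29·log₂(0.29) = 0.5179
−0.11·log₂(0.11) = 0.3503
−0.30·log₂(0.30) = 0.5211
−0.24·log₂(0.24) = 0.4941
Sum ≈ 2.1269 → 2.127 bits.

2.127 bits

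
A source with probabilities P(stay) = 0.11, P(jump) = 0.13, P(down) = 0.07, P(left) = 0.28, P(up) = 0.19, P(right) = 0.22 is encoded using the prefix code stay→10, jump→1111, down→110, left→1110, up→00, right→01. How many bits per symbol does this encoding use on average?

L̄ = Σ pᵢ·ℓᵢ = 0.11·2 + 0.13·4 + 0.07·3 + 0.28·4 + 0.19·2 + 0.22·2 = 2.89 bits/symbol.

2.89 bits/symbol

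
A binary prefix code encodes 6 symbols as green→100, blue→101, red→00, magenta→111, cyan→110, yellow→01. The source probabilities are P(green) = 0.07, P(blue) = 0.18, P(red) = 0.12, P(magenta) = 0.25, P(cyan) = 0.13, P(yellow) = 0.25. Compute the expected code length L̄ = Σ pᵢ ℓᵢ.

L̄ = Σ pᵢ·ℓᵢ = 0.07·3 + 0.18·3 + 0.12·2 + 0.25·3 + 0.13·3 + 0.25·2 = 2.63 bits/symbol.

2.63 bits/symbol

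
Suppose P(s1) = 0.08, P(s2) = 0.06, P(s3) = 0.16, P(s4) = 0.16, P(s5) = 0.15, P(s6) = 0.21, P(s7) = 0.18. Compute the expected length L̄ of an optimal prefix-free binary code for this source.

2.75 bits/symbol

Repeatedly combine the two least-probable nodes; the expected code length is the sum of the merged weights.
merge 3/50 + 2/25 → 7/50
merge 7/50 + 3/20 → 29/100
merge 4/25 + 4/25 → 8/25
merge 9/50 + 21/100 → 39/100
merge 29/100 + 8/25 → 61/100
merge 39/100 + 61/100 → 1
L = 7/50 + 29/100 + 8/25 + 39/100 + 61/100 + 1 = 11/4 = 2.75 bits/symbol.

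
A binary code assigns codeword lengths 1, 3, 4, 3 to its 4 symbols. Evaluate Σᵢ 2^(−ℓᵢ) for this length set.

With common denominator 2^4 = 16: Σ 2^(−ℓᵢ) = 8/16 + 2/16 + 1/16 + 2/16 = 13/16 = 0.8125.

0.8125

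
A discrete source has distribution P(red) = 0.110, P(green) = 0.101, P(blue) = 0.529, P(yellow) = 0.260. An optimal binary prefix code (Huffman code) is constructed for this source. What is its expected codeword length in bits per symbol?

1.682 bits/symbol

Repeatedly combine the two least-probable nodes; the expected code length is the sum of the merged weights.
merge 101/1000 + 11/100 → 211/1000
merge 211/1000 + 13/50 → 471/1000
merge 471/1000 + 529/1000 → 1
L = 211/1000 + 471/1000 + 1 = 841/500 = 1.682 bits/symbol.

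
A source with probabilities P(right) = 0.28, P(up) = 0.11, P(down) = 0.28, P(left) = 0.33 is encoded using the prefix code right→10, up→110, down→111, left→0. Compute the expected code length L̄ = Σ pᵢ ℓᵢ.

L̄ = Σ pᵢ·ℓᵢ = 0.28·2 + 0.11·3 + 0.28·3 + 0.33·1 = 2.06 bits/symbol.

2.06 bits/symbol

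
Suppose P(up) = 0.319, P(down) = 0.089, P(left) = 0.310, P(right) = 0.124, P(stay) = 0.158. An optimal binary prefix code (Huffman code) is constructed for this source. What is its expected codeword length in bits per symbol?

Repeatedly combine the two least-probable nodes; the expected code length is the sum of the merged weights.
merge 89/1000 + 31/250 → 213/1000
merge 79/500 + 213/1000 → 371/1000
merge 31/100 + 319/1000 → 629/1000
merge 371/1000 + 629/1000 → 1
L = 213/1000 + 371/1000 + 629/1000 + 1 = 2213/1000 = 2.213 bits/symbol.

2.213 bits/symbol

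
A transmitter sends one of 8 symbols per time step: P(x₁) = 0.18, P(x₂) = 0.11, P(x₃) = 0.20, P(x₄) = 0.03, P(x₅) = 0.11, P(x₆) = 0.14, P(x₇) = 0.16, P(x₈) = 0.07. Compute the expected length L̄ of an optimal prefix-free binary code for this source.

2.9 bits/symbol

Repeatedly combine the two least-probable nodes; the expected code length is the sum of the merged weights.
merge 3/100 + 7/100 → 1/10
merge 1/10 + 11/100 → 21/100
merge 11/100 + 7/50 → 1/4
merge 4/25 + 9/50 → 17/50
merge 1/5 + 21/100 → 41/100
merge 1/4 + 17/50 → 59/100
merge 41/100 + 59/100 → 1
L = 1/10 + 21/100 + 1/4 + 17/50 + 41/100 + 59/100 + 1 = 29/10 = 2.9 bits/symbol.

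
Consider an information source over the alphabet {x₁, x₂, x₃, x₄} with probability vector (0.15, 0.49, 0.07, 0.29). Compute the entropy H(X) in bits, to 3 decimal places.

1.701 bits

H = −Σ pᵢ log₂ pᵢ.
−0.15·log₂(0.15) = 0.4105
−0.49·log₂(0.49) = 0.5043
−0.07·log₂(0.07) = 0.2686
−0.29·log₂(0.29) = 0.5179
Sum ≈ 1.7013 → 1.701 bits.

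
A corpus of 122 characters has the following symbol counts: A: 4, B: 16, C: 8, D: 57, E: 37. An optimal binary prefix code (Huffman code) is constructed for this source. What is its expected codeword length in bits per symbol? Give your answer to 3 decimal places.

1.861 bits/symbol

Probabilities are the counts divided by 122.
Repeatedly combine the two least-probable nodes; the expected code length is the sum of the merged weights.
merge 2/61 + 4/61 → 6/61
merge 6/61 + 8/61 → 14/61
merge 14/61 + 37/122 → 65/122
merge 57/122 + 65/122 → 1
L = 6/61 + 14/61 + 65/122 + 1 = 227/122 ≈ 1.861 bits/symbol.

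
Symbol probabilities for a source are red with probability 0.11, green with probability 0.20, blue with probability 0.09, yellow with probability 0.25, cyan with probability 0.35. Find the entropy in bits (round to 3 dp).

2.157 bits

H = −Σ pᵢ log₂ pᵢ.
−0.11·log₂(0.11) = 0.3503
−0.20·log₂(0.20) = 0.4644
−0.09·log₂(0.09) = 0.3127
−0.25·log₂(0.25) = 0.5000
−0.35·log₂(0.35) = 0.5301
Sum ≈ 2.1574 → 2.157 bits.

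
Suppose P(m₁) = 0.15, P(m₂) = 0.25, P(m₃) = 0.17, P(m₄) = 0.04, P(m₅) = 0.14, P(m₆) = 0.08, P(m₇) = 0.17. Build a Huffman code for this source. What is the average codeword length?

2.7 bits/symbol

Repeatedly combine the two least-probable nodes; the expected code length is the sum of the merged weights.
merge 1/25 + 2/25 → 3/25
merge 3/25 + 7/50 → 13/50
merge 3/20 + 17/100 → 8/25
merge 17/100 + 1/4 → 21/50
merge 13/50 + 8/25 → 29/50
merge 21/50 + 29/50 → 1
L = 3/25 + 13/50 + 8/25 + 21/50 + 29/50 + 1 = 27/10 = 2.7 bits/symbol.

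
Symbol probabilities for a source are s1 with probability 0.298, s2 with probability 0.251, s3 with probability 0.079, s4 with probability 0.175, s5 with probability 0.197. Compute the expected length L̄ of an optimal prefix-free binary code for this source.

2.254 bits/symbol

Repeatedly combine the two least-probable nodes; the expected code length is the sum of the merged weights.
merge 79/1000 + 7/40 → 127/500
merge 197/1000 + 251/1000 → 56/125
merge 127/500 + 149/500 → 69/125
merge 56/125 + 69/125 → 1
L = 127/500 + 56/125 + 69/125 + 1 = 1127/500 = 2.254 bits/symbol.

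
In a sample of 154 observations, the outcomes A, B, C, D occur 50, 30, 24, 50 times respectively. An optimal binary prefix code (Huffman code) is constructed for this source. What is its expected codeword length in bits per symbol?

Probabilities are the counts divided by 154.
Repeatedly combine the two least-probable nodes; the expected code length is the sum of the merged weights.
merge 12/77 + 15/77 → 27/77
merge 25/77 + 25/77 → 50/77
merge 27/77 + 50/77 → 1
L = 27/77 + 50/77 + 1 = 2 bits/symbol.

2 bits/symbol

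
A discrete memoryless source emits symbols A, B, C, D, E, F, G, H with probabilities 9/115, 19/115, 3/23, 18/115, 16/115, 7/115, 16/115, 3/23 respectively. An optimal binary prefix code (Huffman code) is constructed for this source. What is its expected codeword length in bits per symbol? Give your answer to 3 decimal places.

2.974 bits/symbol

Repeatedly combine the two least-probable nodes; the expected code length is the sum of the merged weights.
merge 7/115 + 9/115 → 16/115
merge 3/23 + 3/23 → 6/23
merge 16/115 + 16/115 → 32/115
merge 16/115 + 18/115 → 34/115
merge 19/115 + 6/23 → 49/115
merge 32/115 + 34/115 → 66/115
merge 49/115 + 66/115 → 1
L = 16/115 + 6/23 + 32/115 + 34/115 + 49/115 + 66/115 + 1 = 342/115 ≈ 2.974 bits/symbol.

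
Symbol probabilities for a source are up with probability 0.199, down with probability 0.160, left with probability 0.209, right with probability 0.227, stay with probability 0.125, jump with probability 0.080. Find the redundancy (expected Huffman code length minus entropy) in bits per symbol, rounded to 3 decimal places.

Entropy H = −Σ p log₂ p ≈ 2.5106 bits.
Huffman merges: 2/25+1/8→41/200; 4/25+199/1000→359/1000; 41/200+209/1000→207/500; 227/1000+359/1000→293/500; 207/500+293/500→1. L = 641/250 ≈ 2.5640.
L − H = 2.5640 − 2.5106 = 0.053 bits.

0.053 bits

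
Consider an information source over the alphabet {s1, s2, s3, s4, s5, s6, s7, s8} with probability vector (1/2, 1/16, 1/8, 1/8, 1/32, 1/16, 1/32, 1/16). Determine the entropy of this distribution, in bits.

2.3125 bits

Each probability is a power of 1/2, so log₂(1/p) is an integer.
H = Σ p·log₂(1/p) = 1/2·1 + 1/16·4 + 1/8·3 + 1/8·3 + 1/32·5 + 1/16·4 + 1/32·5 + 1/16·4 = 2.3125 bits.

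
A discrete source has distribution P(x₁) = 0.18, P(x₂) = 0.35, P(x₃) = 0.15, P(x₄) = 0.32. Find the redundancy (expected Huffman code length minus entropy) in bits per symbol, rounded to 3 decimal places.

0.068 bits

Entropy H = −Σ p log₂ p ≈ 1.9120 bits.
Huffman merges: 3/20+9/50→33/100; 8/25+33/100→13/20; 7/20+13/20→1. L = 99/50 ≈ 1.9800.
L − H = 1.9800 − 1.9120 = 0.068 bits.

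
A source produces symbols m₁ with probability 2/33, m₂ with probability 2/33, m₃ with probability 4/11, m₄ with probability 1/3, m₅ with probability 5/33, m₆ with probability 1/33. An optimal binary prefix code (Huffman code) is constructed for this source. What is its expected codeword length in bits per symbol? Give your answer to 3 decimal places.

Repeatedly combine the two least-probable nodes; the expected code length is the sum of the merged weights.
merge 1/33 + 2/33 → 1/11
merge 2/33 + 1/11 → 5/33
merge 5/33 + 5/33 → 10/33
merge 10/33 + 1/3 → 7/11
merge 4/11 + 7/11 → 1
L = 1/11 + 5/33 + 10/33 + 7/11 + 1 = 24/11 ≈ 2.182 bits/symbol.

2.182 bits/symbol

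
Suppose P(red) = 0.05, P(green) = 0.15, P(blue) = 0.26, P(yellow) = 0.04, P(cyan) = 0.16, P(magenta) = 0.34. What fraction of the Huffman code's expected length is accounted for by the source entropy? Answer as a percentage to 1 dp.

Entropy H = −Σ p log₂ p ≈ 2.2699 bits.
Huffman merges: 1/25+1/20→9/100; 9/100+3/20→6/25; 4/25+6/25→2/5; 13/50+17/50→3/5; 2/5+3/5→1. L = 233/100 ≈ 2.3300.
Efficiency = H/L = 2.2699/2.3300 = 97.4%.

97.4%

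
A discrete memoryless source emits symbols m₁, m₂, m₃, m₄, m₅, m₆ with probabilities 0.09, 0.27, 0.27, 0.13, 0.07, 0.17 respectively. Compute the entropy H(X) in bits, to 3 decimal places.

H = −Σ pᵢ log₂ pᵢ.
−0.09·log₂(0.09) = 0.3127
−0.27·log₂(0.27) = 0.5100
−0.27·log₂(0.27) = 0.5100
−0.13·log₂(0.13) = 0.3826
−0.07·log₂(0.07) = 0.2686
−0.17·log₂(0.17) = 0.4346
Sum ≈ 2.4185 → 2.418 bits.

2.418 bits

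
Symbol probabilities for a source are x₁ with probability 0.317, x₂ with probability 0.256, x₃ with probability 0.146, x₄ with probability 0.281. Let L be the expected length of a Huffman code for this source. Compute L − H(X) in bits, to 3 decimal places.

Entropy H = −Σ p log₂ p ≈ 1.9486 bits.
Huffman merges: 73/500+32/125→201/500; 281/1000+317/1000→299/500; 201/500+299/500→1. L = 2 ≈ 2.0000.
L − H = 2.0000 − 1.9486 = 0.051 bits.

0.051 bits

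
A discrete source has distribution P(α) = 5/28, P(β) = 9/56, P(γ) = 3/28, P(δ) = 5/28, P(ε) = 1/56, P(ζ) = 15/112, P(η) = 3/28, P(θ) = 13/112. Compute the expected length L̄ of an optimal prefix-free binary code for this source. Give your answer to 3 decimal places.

Repeatedly combine the two least-probable nodes; the expected code length is the sum of the merged weights.
merge 1/56 + 3/28 → 1/8
merge 3/28 + 13/112 → 25/112
merge 1/8 + 15/112 → 29/112
merge 9/56 + 5/28 → 19/56
merge 5/28 + 25/112 → 45/112
merge 29/112 + 19/56 → 67/112
merge 45/112 + 67/112 → 1
L = 1/8 + 25/112 + 29/112 + 19/56 + 45/112 + 67/112 + 1 = 165/56 ≈ 2.946 bits/symbol.

2.946 bits/symbol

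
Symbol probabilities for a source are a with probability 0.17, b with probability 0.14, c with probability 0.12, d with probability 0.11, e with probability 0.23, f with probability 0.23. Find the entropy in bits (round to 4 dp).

H = −Σ pᵢ log₂ pᵢ.
−0.17·log₂(0.17) = 0.4346
−0.14·log₂(0.14) = 0.3971
−0.12·log₂(0.12) = 0.3671
−0.11·log₂(0.11) = 0.3503
−0.23·log₂(0.23) = 0.4877
−0.23·log₂(0.23) = 0.4877
Sum ≈ 2.5244 → 2.5244 bits.

2.5244 bits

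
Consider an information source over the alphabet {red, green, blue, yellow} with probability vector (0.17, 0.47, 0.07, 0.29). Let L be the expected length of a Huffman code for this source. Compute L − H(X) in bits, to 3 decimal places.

Entropy H = −Σ p log₂ p ≈ 1.7330 bits.
Huffman merges: 7/100+17/100→6/25; 6/25+29/100→53/100; 47/100+53/100→1. L = 177/100 ≈ 1.7700.
L − H = 1.7700 − 1.7330 = 0.037 bits.

0.037 bits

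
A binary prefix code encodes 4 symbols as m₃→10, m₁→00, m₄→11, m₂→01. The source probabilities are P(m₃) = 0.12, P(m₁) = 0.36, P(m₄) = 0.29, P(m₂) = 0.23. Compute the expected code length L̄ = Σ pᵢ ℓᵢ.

2 bits/symbol

L̄ = Σ pᵢ·ℓᵢ = 0.12·2 + 0.36·2 + 0.29·2 + 0.23·2 = 2 bits/symbol.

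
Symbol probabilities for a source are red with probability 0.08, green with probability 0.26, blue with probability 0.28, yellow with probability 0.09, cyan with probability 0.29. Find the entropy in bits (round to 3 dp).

H = −Σ pᵢ log₂ pᵢ.
−0.08·log₂(0.08) = 0.2915
−0.26·log₂(0.26) = 0.5053
−0.28·log₂(0.28) = 0.5142
−0.09·log₂(0.09) = 0.3127
−0.29·log₂(0.29) = 0.5179
Sum ≈ 2.1416 → 2.142 bits.

2.142 bits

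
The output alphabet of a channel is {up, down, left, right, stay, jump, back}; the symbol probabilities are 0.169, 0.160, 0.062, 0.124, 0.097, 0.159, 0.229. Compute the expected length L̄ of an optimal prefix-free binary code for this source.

Repeatedly combine the two least-probable nodes; the expected code length is the sum of the merged weights.
merge 31/500 + 97/1000 → 159/1000
merge 31/250 + 159/1000 → 283/1000
merge 159/1000 + 4/25 → 319/1000
merge 169/1000 + 229/1000 → 199/500
merge 283/1000 + 319/1000 → 301/500
merge 199/500 + 301/500 → 1
L = 159/1000 + 283/1000 + 319/1000 + 199/500 + 301/500 + 1 = 2761/1000 = 2.761 bits/symbol.

2.761 bits/symbol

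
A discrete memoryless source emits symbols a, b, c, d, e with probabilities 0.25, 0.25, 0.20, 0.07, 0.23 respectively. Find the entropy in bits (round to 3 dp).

H = −Σ pᵢ log₂ pᵢ.
−0.25·log₂(0.25) = 0.5000
−0.25·log₂(0.25) = 0.5000
−0.20·log₂(0.20) = 0.4644
−0.07·log₂(0.07) = 0.2686
−0.23·log₂(0.23) = 0.4877
Sum ≈ 2.2206 → 2.221 bits.

2.221 bits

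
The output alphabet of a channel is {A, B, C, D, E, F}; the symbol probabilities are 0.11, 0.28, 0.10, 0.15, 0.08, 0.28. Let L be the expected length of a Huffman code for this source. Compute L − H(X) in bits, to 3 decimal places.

0.027 bits

Entropy H = −Σ p log₂ p ≈ 2.4130 bits.
Huffman merges: 2/25+1/10→9/50; 11/100+3/20→13/50; 9/50+13/50→11/25; 7/25+7/25→14/25; 11/25+14/25→1. L = 61/25 ≈ 2.4400.
L − H = 2.4400 − 2.4130 = 0.027 bits.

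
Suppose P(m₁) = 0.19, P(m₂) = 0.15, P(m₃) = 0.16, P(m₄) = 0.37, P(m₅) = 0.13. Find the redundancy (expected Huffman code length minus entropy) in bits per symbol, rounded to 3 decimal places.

Entropy H = −Σ p log₂ p ≈ 2.2022 bits.
Huffman merges: 13/100+3/20→7/25; 4/25+19/100→7/20; 7/25+7/20→63/100; 37/100+63/100→1. L = 113/50 ≈ 2.2600.
L − H = 2.2600 − 2.2022 = 0.058 bits.

0.058 bits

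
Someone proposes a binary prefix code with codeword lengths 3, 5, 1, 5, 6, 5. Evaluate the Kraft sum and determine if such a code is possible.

0.734375; yes

With common denominator 2^6 = 64: Σ 2^(−ℓᵢ) = 8/64 + 2/64 + 32/64 + 2/64 + 1/64 + 2/64 = 47/64 = 0.734375.
Kraft's inequality requires Σ ≤ 1; here Σ = 0.734375 ≤ 1, so such a prefix code exists.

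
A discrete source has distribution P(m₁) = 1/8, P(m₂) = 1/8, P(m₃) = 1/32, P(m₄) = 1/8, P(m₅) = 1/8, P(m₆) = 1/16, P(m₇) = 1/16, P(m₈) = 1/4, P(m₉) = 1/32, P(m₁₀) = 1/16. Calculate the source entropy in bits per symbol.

3.0625 bits

Each probability is a power of 1/2, so log₂(1/p) is an integer.
H = Σ p·log₂(1/p) = 1/8·3 + 1/8·3 + 1/32·5 + 1/8·3 + 1/8·3 + 1/16·4 + 1/16·4 + 1/4·2 + 1/32·5 + 1/16·4 = 3.0625 bits.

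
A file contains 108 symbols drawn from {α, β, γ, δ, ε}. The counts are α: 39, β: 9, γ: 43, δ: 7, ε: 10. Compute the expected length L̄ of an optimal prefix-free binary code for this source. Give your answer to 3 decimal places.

Probabilities are the counts divided by 108.
Repeatedly combine the two least-probable nodes; the expected code length is the sum of the merged weights.
merge 7/108 + 1/12 → 4/27
merge 5/54 + 4/27 → 13/54
merge 13/54 + 13/36 → 65/108
merge 43/108 + 65/108 → 1
L = 4/27 + 13/54 + 65/108 + 1 = 215/108 ≈ 1.991 bits/symbol.

1.991 bits/symbol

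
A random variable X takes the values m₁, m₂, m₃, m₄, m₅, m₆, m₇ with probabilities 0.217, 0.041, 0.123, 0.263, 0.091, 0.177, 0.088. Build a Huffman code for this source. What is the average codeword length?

Repeatedly combine the two least-probable nodes; the expected code length is the sum of the merged weights.
merge 41/1000 + 11/125 → 129/1000
merge 91/1000 + 123/1000 → 107/500
merge 129/1000 + 177/1000 → 153/500
merge 107/500 + 217/1000 → 431/1000
merge 263/1000 + 153/500 → 569/1000
merge 431/1000 + 569/1000 → 1
L = 129/1000 + 107/500 + 153/500 + 431/1000 + 569/1000 + 1 = 2649/1000 = 2.649 bits/symbol.

2.649 bits/symbol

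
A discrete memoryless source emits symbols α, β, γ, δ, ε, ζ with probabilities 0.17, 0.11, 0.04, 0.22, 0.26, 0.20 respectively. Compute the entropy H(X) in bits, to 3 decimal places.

H = −Σ pᵢ log₂ pᵢ.
−0.17·log₂(0.17) = 0.4346
−0.11·log₂(0.11) = 0.3503
−0.04·log₂(0.04) = 0.1858
−0.22·log₂(0.22) = 0.4806
−0.26·log₂(0.26) = 0.5053
−0.20·log₂(0.20) = 0.4644
Sum ≈ 2.4209 → 2.421 bits.

2.421 bits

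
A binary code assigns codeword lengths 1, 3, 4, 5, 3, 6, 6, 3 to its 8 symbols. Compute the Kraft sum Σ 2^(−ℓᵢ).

1

With common denominator 2^6 = 64: Σ 2^(−ℓᵢ) = 32/64 + 8/64 + 4/64 + 2/64 + 8/64 + 1/64 + 1/64 + 8/64 = 64/64 = 1.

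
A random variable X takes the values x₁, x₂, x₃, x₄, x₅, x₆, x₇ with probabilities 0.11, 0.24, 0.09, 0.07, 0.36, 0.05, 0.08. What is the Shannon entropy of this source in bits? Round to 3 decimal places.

2.464 bits

H = −Σ pᵢ log₂ pᵢ.
−0.11·log₂(0.11) = 0.3503
−0.24·log₂(0.24) = 0.4941
−0.09·log₂(0.09) = 0.3127
−0.07·log₂(0.07) = 0.2686
−0.36·log₂(0.36) = 0.5306
−0.05·log₂(0.05) = 0.2161
−0.08·log₂(0.08) = 0.2915
Sum ≈ 2.4639 → 2.464 bits.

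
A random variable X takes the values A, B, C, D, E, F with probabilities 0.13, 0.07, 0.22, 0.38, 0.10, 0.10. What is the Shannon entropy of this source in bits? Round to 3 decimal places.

H = −Σ pᵢ log₂ pᵢ.
−0.13·log₂(0.13) = 0.3826
−0.07·log₂(0.07) = 0.2686
−0.22·log₂(0.22) = 0.4806
−0.38·log₂(0.38) = 0.5305
−0.10·log₂(0.10) = 0.3322
−0.10·log₂(0.10) = 0.3322
Sum ≈ 2.3266 → 2.327 bits.

2.327 bits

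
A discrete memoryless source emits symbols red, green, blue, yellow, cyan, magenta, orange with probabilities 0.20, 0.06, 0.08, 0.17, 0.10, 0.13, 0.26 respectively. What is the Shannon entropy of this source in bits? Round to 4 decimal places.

2.6541 bits

H = −Σ pᵢ log₂ pᵢ.
−0.20·log₂(0.20) = 0.4644
−0.06·log₂(0.06) = 0.2435
−0.08·log₂(0.08) = 0.2915
−0.17·log₂(0.17) = 0.4346
−0.10·log₂(0.10) = 0.3322
−0.13·log₂(0.13) = 0.3826
−0.26·log₂(0.26) = 0.5053
Sum ≈ 2.6541 → 2.6541 bits.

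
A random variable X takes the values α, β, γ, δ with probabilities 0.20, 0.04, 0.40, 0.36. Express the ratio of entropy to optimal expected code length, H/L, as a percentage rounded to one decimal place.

92.9%

Entropy H = −Σ p log₂ p ≈ 1.7095 bits.
Huffman merges: 1/25+1/5→6/25; 6/25+9/25→3/5; 2/5+3/5→1. L = 46/25 ≈ 1.8400.
Efficiency = H/L = 1.7095/1.8400 = 92.9%.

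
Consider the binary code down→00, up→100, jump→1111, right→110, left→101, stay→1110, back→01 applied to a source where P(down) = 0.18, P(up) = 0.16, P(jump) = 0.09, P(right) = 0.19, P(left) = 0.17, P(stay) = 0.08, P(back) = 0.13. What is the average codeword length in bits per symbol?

L̄ = Σ pᵢ·ℓᵢ = 0.18·2 + 0.16·3 + 0.09·4 + 0.19·3 + 0.17·3 + 0.08·4 + 0.13·2 = 2.86 bits/symbol.

2.86 bits/symbol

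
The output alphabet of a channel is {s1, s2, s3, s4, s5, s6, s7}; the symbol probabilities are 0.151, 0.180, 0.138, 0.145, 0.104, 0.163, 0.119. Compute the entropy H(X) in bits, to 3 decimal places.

2.787 bits

H = −Σ pᵢ log₂ pᵢ.
−0.151·log₂(0.151) = 0.4118
−0.180·log₂(0.180) = 0.4453
−0.138·log₂(0.138) = 0.3943
−0.145·log₂(0.145) = 0.4040
−0.104·log₂(0.104) = 0.3396
−0.163·log₂(0.163) = 0.4266
−0.119·log₂(0.119) = 0.3654
Sum ≈ 2.7870 → 2.787 bits.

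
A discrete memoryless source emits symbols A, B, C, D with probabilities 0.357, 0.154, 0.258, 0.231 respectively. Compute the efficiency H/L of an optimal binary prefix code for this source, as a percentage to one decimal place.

96.9%

Entropy H = −Σ p log₂ p ≈ 1.9388 bits.
Huffman merges: 77/500+231/1000→77/200; 129/500+357/1000→123/200; 77/200+123/200→1. L = 2 ≈ 2.0000.
Efficiency = H/L = 1.9388/2.0000 = 96.9%.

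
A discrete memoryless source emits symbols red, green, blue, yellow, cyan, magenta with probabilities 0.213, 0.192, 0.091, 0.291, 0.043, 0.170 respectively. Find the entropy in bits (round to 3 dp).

2.395 bits

H = −Σ pᵢ log₂ pᵢ.
−0.213·log₂(0.213) = 0.4752
−0.192·log₂(0.192) = 0.4571
−0.091·log₂(0.091) = 0.3147
−0.291·log₂(0.291) = 0.5182
−0.043·log₂(0.043) = 0.1952
−0.170·log₂(0.170) = 0.4346
Sum ≈ 2.3950 → 2.395 bits.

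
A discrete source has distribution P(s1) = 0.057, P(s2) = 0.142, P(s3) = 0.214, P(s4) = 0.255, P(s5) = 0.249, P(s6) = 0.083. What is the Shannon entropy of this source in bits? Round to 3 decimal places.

H = −Σ pᵢ log₂ pᵢ.
−0.057·log₂(0.057) = 0.2356
−0.142·log₂(0.142) = 0.3999
−0.214·log₂(0.214) = 0.4760
−0.255·log₂(0.255) = 0.5027
−0.249·log₂(0.249) = 0.4994
−0.083·log₂(0.083) = 0.2980
Sum ≈ 2.4116 → 2.412 bits.

2.412 bits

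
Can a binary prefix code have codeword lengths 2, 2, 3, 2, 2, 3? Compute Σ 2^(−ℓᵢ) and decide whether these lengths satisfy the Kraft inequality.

With common denominator 2^3 = 8: Σ 2^(−ℓᵢ) = 2/8 + 2/8 + 1/8 + 2/8 + 2/8 + 1/8 = 10/8 = 1.25.
Kraft's inequality requires Σ ≤ 1; here Σ = 1.25 > 1, so no such prefix code exists.

1.25; no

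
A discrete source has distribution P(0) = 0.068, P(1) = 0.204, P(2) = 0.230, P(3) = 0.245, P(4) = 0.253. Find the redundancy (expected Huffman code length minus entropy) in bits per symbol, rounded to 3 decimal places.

Entropy H = −Σ p log₂ p ≈ 2.2180 bits.
Huffman merges: 17/250+51/250→34/125; 23/100+49/200→19/40; 253/1000+34/125→21/40; 19/40+21/40→1. L = 284/125 ≈ 2.2720.
L − H = 2.2720 − 2.2180 = 0.054 bits.

0.054 bits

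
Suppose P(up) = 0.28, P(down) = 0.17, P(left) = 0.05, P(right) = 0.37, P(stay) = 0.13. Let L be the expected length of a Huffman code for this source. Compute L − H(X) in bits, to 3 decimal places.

Entropy H = −Σ p log₂ p ≈ 2.0783 bits.
Huffman merges: 1/20+13/100→9/50; 17/100+9/50→7/20; 7/25+7/20→63/100; 37/100+63/100→1. L = 54/25 ≈ 2.1600.
L − H = 2.1600 − 2.0783 = 0.082 bits.

0.082 bits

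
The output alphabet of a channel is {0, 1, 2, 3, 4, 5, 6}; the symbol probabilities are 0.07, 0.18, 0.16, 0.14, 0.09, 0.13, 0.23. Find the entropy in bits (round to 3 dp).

H = −Σ pᵢ log₂ pᵢ.
−0.07·log₂(0.07) = 0.2686
−0.18·log₂(0.18) = 0.4453
−0.16·log₂(0.16) = 0.4230
−0.14·log₂(0.14) = 0.3971
−0.09·log₂(0.09) = 0.3127
−0.13·log₂(0.13) = 0.3826
−0.23·log₂(0.23) = 0.4877
Sum ≈ 2.7170 → 2.717 bits.

2.717 bits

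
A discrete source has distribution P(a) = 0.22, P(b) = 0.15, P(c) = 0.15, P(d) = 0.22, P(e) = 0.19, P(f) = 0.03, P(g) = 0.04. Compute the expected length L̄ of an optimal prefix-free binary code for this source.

2.63 bits/symbol

Repeatedly combine the two least-probable nodes; the expected code length is the sum of the merged weights.
merge 3/100 + 1/25 → 7/100
merge 7/100 + 3/20 → 11/50
merge 3/20 + 19/100 → 17/50
merge 11/50 + 11/50 → 11/25
merge 11/50 + 17/50 → 14/25
merge 11/25 + 14/25 → 1
L = 7/100 + 11/50 + 17/50 + 11/25 + 14/25 + 1 = 263/100 = 2.63 bits/symbol.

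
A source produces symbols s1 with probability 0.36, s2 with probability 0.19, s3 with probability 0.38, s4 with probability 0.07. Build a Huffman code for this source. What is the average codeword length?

1.88 bits/symbol

Repeatedly combine the two least-probable nodes; the expected code length is the sum of the merged weights.
merge 7/100 + 19/100 → 13/50
merge 13/50 + 9/25 → 31/50
merge 19/50 + 31/50 → 1
L = 13/50 + 31/50 + 1 = 47/25 = 1.88 bits/symbol.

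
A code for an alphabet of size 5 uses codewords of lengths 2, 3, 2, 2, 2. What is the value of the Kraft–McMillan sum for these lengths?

1.125

With common denominator 2^3 = 8: Σ 2^(−ℓᵢ) = 2/8 + 1/8 + 2/8 + 2/8 + 2/8 = 9/8 = 1.125.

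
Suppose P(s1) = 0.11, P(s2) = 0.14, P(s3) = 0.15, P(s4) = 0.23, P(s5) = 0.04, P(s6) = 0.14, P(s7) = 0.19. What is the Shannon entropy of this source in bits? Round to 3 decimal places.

2.684 bits

H = −Σ pᵢ log₂ pᵢ.
−0.11·log₂(0.11) = 0.3503
−0.14·log₂(0.14) = 0.3971
−0.15·log₂(0.15) = 0.4105
−0.23·log₂(0.23) = 0.4877
−0.04·log₂(0.04) = 0.1858
−0.14·log₂(0.14) = 0.3971
−0.19·log₂(0.19) = 0.4552
Sum ≈ 2.6837 → 2.684 bits.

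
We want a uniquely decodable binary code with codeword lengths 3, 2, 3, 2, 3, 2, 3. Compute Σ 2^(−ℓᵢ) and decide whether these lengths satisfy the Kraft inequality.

1.25; no

With common denominator 2^3 = 8: Σ 2^(−ℓᵢ) = 1/8 + 2/8 + 1/8 + 2/8 + 1/8 + 2/8 + 1/8 = 10/8 = 1.25.
Kraft's inequality requires Σ ≤ 1; here Σ = 1.25 > 1, so no such prefix code exists.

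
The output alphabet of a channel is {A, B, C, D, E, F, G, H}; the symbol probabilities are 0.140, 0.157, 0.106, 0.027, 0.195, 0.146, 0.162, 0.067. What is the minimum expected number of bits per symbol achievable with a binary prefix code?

Repeatedly combine the two least-probable nodes; the expected code length is the sum of the merged weights.
merge 27/1000 + 67/1000 → 47/500
merge 47/500 + 53/500 → 1/5
merge 7/50 + 73/500 → 143/500
merge 157/1000 + 81/500 → 319/1000
merge 39/200 + 1/5 → 79/200
merge 143/500 + 319/1000 → 121/200
merge 79/200 + 121/200 → 1
L = 47/500 + 1/5 + 143/500 + 319/1000 + 79/200 + 121/200 + 1 = 2899/1000 = 2.899 bits/symbol.

2.899 bits/symbol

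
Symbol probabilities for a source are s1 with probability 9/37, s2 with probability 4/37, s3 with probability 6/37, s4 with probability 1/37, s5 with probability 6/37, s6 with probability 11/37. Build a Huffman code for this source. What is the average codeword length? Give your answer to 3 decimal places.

Repeatedly combine the two least-probable nodes; the expected code length is the sum of the merged weights.
merge 1/37 + 4/37 → 5/37
merge 5/37 + 6/37 → 11/37
merge 6/37 + 9/37 → 15/37
merge 11/37 + 11/37 → 22/37
merge 15/37 + 22/37 → 1
L = 5/37 + 11/37 + 15/37 + 22/37 + 1 = 90/37 ≈ 2.432 bits/symbol.

2.432 bits/symbol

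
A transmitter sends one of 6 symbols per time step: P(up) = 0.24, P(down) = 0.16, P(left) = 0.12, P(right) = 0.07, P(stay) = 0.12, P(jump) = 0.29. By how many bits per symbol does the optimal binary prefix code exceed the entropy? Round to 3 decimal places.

Entropy H = −Σ p log₂ p ≈ 2.4377 bits.
Huffman merges: 7/100+3/25→19/100; 3/25+4/25→7/25; 19/100+6/25→43/100; 7/25+29/100→57/100; 43/100+57/100→1. L = 247/100 ≈ 2.4700.
L − H = 2.4700 − 2.4377 = 0.032 bits.

0.032 bits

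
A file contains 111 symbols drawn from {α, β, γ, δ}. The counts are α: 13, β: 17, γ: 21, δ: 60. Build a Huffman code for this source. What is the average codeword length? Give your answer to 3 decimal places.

1.730 bits/symbol

Probabilities are the counts divided by 111.
Repeatedly combine the two least-probable nodes; the expected code length is the sum of the merged weights.
merge 13/111 + 17/111 → 10/37
merge 7/37 + 10/37 → 17/37
merge 17/37 + 20/37 → 1
L = 10/37 + 17/37 + 1 = 64/37 ≈ 1.730 bits/symbol.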